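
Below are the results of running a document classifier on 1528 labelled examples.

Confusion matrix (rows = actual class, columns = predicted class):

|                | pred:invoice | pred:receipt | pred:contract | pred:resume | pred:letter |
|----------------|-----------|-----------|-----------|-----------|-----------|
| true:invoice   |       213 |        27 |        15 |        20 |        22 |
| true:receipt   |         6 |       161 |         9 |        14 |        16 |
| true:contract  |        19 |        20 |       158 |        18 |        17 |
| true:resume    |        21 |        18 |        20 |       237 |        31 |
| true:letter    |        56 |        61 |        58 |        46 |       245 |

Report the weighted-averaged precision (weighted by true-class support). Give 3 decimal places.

0.676

Per-class precision (TP/(TP+FP)):
  invoice: TP=213, FP=6+19+21+56=102 → 213/315 = 0.6762
  receipt: TP=161, FP=27+20+18+61=126 → 161/287 = 0.5610
  contract: TP=158, FP=15+9+20+58=102 → 158/260 = 0.6077
  resume: TP=237, FP=20+14+18+46=98 → 237/335 = 0.7075
  letter: TP=245, FP=22+16+17+31=86 → 245/331 = 0.7402
Weighted-precision = Σ (supportᵢ/N)·precisionᵢ with N=1528: (297/1528)·0.6762 + (206/1528)·0.5610 + (232/1528)·0.6077 + (327/1528)·0.7075 + (466/1528)·0.7402 = 0.676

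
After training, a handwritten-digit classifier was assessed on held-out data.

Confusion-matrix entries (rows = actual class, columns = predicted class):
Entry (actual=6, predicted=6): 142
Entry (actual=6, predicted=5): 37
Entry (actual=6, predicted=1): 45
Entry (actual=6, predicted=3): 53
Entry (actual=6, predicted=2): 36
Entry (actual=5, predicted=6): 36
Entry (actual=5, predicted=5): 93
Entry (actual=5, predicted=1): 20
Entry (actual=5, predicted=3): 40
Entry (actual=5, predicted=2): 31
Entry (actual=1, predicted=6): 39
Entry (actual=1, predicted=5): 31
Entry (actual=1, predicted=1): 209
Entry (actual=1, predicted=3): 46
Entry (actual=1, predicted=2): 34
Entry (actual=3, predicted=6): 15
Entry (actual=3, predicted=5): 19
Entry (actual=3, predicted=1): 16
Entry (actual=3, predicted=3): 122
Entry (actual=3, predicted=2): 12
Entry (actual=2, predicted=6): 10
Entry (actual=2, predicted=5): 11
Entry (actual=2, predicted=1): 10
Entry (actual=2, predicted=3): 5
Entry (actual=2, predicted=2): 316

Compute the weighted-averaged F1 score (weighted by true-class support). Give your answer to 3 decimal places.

Per-class F1 score (2·TP/(2·TP+FP+FN)):
  6: TP=142, FP=36+39+15+10=100, FN=37+45+53+36=171 → 284/555 = 0.5117
  5: TP=93, FP=37+31+19+11=98, FN=36+20+40+31=127 → 186/411 = 0.4526
  1: TP=209, FP=45+20+16+10=91, FN=39+31+46+34=150 → 418/659 = 0.6343
  3: TP=122, FP=53+40+46+5=144, FN=15+19+16+12=62 → 244/450 = 0.5422
  2: TP=316, FP=36+31+34+12=113, FN=10+11+10+5=36 → 632/781 = 0.8092
Weighted-F1 score = Σ (supportᵢ/N)·F1 scoreᵢ with N=1428: (313/1428)·0.5117 + (220/1428)·0.4526 + (359/1428)·0.6343 + (184/1428)·0.5422 + (352/1428)·0.8092 = 0.611

0.611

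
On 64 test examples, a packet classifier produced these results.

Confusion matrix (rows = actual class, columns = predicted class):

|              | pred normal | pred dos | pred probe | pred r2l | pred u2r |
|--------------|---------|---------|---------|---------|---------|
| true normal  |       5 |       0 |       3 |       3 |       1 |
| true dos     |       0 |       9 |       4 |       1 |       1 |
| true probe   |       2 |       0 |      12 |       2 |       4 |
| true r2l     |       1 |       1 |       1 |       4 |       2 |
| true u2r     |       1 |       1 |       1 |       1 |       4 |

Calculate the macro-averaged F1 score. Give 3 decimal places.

Per-class F1 score (2·TP/(2·TP+FP+FN)):
  normal: TP=5, FP=0+2+1+1=4, FN=0+3+3+1=7 → 10/21 = 0.4762
  dos: TP=9, FP=0+0+1+1=2, FN=0+4+1+1=6 → 18/26 = 0.6923
  probe: TP=12, FP=3+4+1+1=9, FN=2+0+2+4=8 → 24/41 = 0.5854
  r2l: TP=4, FP=3+1+2+1=7, FN=1+1+1+2=5 → 8/20 = 0.4000
  u2r: TP=4, FP=1+1+4+2=8, FN=1+1+1+1=4 → 8/20 = 0.4000
Macro-F1 score = mean = (0.4762 + 0.6923 + 0.5854 + 0.4000 + 0.4000) / 5 = 0.511

0.511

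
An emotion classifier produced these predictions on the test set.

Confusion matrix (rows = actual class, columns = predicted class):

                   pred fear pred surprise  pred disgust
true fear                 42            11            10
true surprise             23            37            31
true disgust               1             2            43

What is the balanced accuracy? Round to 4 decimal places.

Balanced accuracy = mean of per-class recall.
  fear: recall = 42/63 = 0.66667
  surprise: recall = 37/91 = 0.40659
  disgust: recall = 43/46 = 0.93478
Mean = (0.66667 + 0.40659 + 0.93478) / 3 = 0.6693

0.6693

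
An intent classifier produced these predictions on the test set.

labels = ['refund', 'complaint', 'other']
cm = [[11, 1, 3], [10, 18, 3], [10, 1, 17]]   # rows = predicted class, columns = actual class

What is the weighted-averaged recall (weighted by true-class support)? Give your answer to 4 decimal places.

0.6216

Per-class recall (TP/(TP+FN)):
  refund: TP=11, FN=10+10=20 → 11/31 = 0.35484
  complaint: TP=18, FN=1+1=2 → 18/20 = 0.90000
  other: TP=17, FN=3+3=6 → 17/23 = 0.73913
Weighted-recall = Σ (supportᵢ/N)·recallᵢ with N=74: (31/74)·0.35484 + (20/74)·0.90000 + (23/74)·0.73913 = 0.6216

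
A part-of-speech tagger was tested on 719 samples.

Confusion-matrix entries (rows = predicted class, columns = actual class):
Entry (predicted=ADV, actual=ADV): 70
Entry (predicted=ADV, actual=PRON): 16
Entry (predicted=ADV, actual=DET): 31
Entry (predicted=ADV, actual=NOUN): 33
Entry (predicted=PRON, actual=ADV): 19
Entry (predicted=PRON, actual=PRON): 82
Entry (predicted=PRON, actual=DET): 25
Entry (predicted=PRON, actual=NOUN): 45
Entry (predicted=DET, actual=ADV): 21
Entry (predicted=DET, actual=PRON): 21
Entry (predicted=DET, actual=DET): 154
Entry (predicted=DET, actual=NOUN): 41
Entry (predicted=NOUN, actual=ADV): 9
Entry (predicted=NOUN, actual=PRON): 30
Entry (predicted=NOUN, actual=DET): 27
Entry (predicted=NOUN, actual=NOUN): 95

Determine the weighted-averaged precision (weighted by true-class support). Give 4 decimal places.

0.5664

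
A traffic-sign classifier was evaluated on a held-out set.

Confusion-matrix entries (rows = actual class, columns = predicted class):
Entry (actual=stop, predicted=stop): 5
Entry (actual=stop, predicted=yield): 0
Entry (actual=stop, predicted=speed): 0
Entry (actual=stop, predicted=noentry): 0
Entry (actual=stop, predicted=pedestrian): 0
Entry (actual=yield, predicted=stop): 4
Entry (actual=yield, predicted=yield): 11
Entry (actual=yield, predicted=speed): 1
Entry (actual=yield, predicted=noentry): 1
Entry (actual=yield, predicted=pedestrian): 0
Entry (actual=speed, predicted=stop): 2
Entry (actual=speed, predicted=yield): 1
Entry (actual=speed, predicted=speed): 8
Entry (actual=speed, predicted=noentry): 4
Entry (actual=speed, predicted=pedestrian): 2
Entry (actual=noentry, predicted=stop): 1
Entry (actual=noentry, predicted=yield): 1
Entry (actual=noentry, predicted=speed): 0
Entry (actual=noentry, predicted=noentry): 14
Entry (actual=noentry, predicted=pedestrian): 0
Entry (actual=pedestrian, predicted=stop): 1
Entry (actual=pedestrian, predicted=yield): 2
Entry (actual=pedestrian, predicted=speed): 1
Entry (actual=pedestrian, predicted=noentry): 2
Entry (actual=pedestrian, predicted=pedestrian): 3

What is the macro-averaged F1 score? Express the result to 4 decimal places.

0.6042

Per-class F1 score (2·TP/(2·TP+FP+FN)):
  stop: TP=5, FP=4+2+1+1=8, FN=0+0+0+0=0 → 10/18 = 0.55556
  yield: TP=11, FP=0+1+1+2=4, FN=4+1+1+0=6 → 22/32 = 0.68750
  speed: TP=8, FP=0+1+0+1=2, FN=2+1+4+2=9 → 16/27 = 0.59259
  noentry: TP=14, FP=0+1+4+2=7, FN=1+1+0+0=2 → 28/37 = 0.75676
  pedestrian: TP=3, FP=0+0+2+0=2, FN=1+2+1+2=6 → 6/14 = 0.42857
Macro-F1 score = mean = (0.55556 + 0.68750 + 0.59259 + 0.75676 + 0.42857) / 5 = 0.6042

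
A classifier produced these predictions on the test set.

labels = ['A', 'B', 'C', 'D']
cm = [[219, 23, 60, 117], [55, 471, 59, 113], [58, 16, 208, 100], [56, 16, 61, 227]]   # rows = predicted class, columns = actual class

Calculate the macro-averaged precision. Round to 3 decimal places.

Per-class precision (TP/(TP+FP)):
  A: TP=219, FP=23+60+117=200 → 219/419 = 0.5227
  B: TP=471, FP=55+59+113=227 → 471/698 = 0.6748
  C: TP=208, FP=58+16+100=174 → 208/382 = 0.5445
  D: TP=227, FP=56+16+61=133 → 227/360 = 0.6306
Macro-precision = mean = (0.5227 + 0.6748 + 0.5445 + 0.6306) / 4 = 0.593

0.593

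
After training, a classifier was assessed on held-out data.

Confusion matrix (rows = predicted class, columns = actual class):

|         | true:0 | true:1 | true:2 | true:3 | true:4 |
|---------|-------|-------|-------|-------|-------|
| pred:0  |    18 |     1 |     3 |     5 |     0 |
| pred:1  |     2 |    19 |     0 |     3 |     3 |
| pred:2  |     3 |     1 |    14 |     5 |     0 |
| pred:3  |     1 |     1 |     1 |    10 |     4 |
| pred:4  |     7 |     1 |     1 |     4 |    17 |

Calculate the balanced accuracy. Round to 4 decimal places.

Balanced accuracy = mean of per-class recall.
  0: recall = 18/31 = 0.58065
  1: recall = 19/23 = 0.82609
  2: recall = 14/19 = 0.73684
  3: recall = 10/27 = 0.37037
  4: recall = 17/24 = 0.70833
Mean = (0.58065 + 0.82609 + 0.73684 + 0.37037 + 0.70833) / 5 = 0.6445

0.6445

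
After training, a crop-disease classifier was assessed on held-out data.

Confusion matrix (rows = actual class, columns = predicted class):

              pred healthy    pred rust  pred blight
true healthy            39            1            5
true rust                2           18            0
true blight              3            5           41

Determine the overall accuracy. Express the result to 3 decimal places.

Accuracy = trace / total = (39+18+41=98) / 114 = 98/114 = 0.860

0.860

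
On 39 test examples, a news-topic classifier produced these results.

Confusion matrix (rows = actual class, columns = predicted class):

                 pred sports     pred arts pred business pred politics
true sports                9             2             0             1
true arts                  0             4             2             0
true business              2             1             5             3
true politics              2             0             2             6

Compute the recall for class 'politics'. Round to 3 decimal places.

0.600

Treat 'politics' as positive and all other classes as negative.
recall = TP/(TP+FN).
politics: TP=6, FN=2+0+2=4 → 6/10 = 0.6000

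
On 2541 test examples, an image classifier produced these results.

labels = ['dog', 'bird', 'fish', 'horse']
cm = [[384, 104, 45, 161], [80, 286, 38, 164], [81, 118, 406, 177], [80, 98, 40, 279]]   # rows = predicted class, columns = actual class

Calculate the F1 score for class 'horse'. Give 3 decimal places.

0.437

Take TP from the diagonal, FP from the rest of the 'horse' prediction marginal, FN from the rest of the 'horse' actual marginal.
F1 score = 2·TP/(2·TP+FP+FN).
horse: TP=279, FP=80+98+40=218, FN=161+164+177=502 → 558/1278 = 0.4366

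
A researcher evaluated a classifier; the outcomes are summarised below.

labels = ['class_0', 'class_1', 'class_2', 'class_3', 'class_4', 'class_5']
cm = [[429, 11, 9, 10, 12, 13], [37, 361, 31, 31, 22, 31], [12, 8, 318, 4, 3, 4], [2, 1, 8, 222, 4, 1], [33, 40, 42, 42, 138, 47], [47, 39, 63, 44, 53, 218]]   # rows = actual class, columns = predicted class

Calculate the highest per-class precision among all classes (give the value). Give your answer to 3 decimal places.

Per-class precision (TP/(TP+FP)):
  class_0: TP=429, FP=37+12+2+33+47=131 → 429/560 = 0.7661
  class_1: TP=361, FP=11+8+1+40+39=99 → 361/460 = 0.7848
  class_2: TP=318, FP=9+31+8+42+63=153 → 318/471 = 0.6752
  class_3: TP=222, FP=10+31+4+42+44=131 → 222/353 = 0.6289
  class_4: TP=138, FP=12+22+3+4+53=94 → 138/232 = 0.5948
  class_5: TP=218, FP=13+31+4+1+47=96 → 218/314 = 0.6943
Highest is class 'class_1' with precision = 0.785.

0.785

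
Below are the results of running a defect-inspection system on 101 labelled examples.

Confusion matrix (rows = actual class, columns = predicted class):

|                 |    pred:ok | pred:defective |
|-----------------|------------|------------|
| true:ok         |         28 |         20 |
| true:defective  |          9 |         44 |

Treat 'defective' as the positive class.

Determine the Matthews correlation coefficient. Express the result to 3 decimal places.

0.429

MCC = (TP·TN − FP·FN) / √((TP+FP)(TP+FN)(TN+FP)(TN+FN))
Numerator = 44·28 − 20·9 = 1052
Denominator = √(64·53·48·37) = √6024192 = 2454.4229
MCC = 1052 / 2454.4229 = 0.429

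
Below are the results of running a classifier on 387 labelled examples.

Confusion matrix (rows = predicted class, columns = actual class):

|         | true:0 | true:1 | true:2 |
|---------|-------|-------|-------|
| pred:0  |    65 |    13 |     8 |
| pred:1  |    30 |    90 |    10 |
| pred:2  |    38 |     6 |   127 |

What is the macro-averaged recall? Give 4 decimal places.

Per-class recall (TP/(TP+FN)):
  0: TP=65, FN=30+38=68 → 65/133 = 0.48872
  1: TP=90, FN=13+6=19 → 90/109 = 0.82569
  2: TP=127, FN=8+10=18 → 127/145 = 0.87586
Macro-recall = mean = (0.48872 + 0.82569 + 0.87586) / 3 = 0.7301

0.7301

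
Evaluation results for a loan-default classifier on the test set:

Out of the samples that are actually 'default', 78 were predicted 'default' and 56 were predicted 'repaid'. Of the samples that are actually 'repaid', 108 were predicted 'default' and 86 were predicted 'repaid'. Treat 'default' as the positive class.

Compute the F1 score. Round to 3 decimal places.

Precision = TP/(TP+FP) = 78/186 = 0.4194
Recall = TP/(TP+FN) = 78/134 = 0.5821
F1 = 2·TP/(2·TP+FP+FN) = 156/320 = 0.488

0.488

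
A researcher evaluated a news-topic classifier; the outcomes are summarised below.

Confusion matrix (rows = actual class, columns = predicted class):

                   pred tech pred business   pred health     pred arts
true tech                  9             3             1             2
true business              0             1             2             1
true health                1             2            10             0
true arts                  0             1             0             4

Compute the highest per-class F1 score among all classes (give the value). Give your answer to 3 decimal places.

0.769

Per-class F1 score (2·TP/(2·TP+FP+FN)):
  tech: TP=9, FP=0+1+0=1, FN=3+1+2=6 → 18/25 = 0.7200
  business: TP=1, FP=3+2+1=6, FN=0+2+1=3 → 2/11 = 0.1818
  health: TP=10, FP=1+2+0=3, FN=1+2+0=3 → 20/26 = 0.7692
  arts: TP=4, FP=2+1+0=3, FN=0+1+0=1 → 8/12 = 0.6667
Highest is class 'health' with F1 score = 0.769.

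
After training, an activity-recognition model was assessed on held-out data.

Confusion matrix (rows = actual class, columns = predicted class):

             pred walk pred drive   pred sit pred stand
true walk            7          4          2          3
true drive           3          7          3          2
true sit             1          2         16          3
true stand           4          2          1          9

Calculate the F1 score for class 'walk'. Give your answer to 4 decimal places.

0.4516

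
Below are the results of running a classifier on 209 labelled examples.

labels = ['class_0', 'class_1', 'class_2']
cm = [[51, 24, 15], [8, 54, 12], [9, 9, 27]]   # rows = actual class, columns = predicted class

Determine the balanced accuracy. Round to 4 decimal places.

0.6321

Balanced accuracy = mean of per-class recall.
  class_0: recall = 51/90 = 0.56667
  class_1: recall = 54/74 = 0.72973
  class_2: recall = 27/45 = 0.60000
Mean = (0.56667 + 0.72973 + 0.60000) / 3 = 0.6321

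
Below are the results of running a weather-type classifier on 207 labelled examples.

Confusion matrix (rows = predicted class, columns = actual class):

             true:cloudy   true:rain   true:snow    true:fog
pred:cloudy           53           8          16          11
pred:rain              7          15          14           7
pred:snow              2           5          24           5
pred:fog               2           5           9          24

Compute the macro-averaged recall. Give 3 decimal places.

0.544

Per-class recall (TP/(TP+FN)):
  cloudy: TP=53, FN=7+2+2=11 → 53/64 = 0.8281
  rain: TP=15, FN=8+5+5=18 → 15/33 = 0.4545
  snow: TP=24, FN=16+14+9=39 → 24/63 = 0.3810
  fog: TP=24, FN=11+7+5=23 → 24/47 = 0.5106
Macro-recall = mean = (0.8281 + 0.4545 + 0.3810 + 0.5106) / 4 = 0.544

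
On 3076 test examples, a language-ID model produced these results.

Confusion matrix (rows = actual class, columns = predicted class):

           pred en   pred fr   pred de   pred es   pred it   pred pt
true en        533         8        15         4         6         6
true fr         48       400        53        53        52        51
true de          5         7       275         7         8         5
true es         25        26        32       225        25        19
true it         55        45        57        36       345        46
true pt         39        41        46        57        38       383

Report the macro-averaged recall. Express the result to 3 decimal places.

0.717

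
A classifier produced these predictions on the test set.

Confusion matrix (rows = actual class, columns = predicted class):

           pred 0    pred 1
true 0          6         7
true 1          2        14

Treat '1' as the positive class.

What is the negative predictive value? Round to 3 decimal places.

0.750

NPV = TN/(TN+FN) = 6/(6+2) = 0.750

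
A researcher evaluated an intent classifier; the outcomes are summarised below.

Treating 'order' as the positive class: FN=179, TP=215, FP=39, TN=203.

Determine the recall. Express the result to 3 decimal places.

Recall = TP/(TP+FN) = 215/(215+179) = 215/394 = 0.546

0.546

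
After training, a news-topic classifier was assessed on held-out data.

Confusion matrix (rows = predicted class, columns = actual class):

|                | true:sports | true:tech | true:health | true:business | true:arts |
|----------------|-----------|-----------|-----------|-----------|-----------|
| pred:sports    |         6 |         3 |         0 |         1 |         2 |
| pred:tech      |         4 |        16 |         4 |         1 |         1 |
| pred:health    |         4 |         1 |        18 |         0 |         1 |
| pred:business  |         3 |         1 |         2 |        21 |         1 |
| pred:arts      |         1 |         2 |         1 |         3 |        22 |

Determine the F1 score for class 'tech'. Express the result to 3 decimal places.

F1 score = 2·TP/(2·TP+FP+FN).
tech: TP=16, FP=4+4+1+1=10, FN=3+1+1+2=7 → 32/49 = 0.6531

0.653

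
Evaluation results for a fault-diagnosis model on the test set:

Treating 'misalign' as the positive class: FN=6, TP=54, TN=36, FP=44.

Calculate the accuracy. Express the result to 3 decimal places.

0.643

Accuracy = (TP+TN)/N = (54+36)/140 = 0.643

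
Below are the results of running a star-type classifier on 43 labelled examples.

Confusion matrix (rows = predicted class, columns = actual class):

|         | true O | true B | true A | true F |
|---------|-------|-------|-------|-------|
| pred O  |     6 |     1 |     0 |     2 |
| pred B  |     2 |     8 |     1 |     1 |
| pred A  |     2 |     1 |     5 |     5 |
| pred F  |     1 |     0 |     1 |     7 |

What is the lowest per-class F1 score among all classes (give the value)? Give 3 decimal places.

Per-class F1 score (2·TP/(2·TP+FP+FN)):
  O: TP=6, FP=1+0+2=3, FN=2+2+1=5 → 12/20 = 0.6000
  B: TP=8, FP=2+1+1=4, FN=1+1+0=2 → 16/22 = 0.7273
  A: TP=5, FP=2+1+5=8, FN=0+1+1=2 → 10/20 = 0.5000
  F: TP=7, FP=1+0+1=2, FN=2+1+5=8 → 14/24 = 0.5833
Lowest is class 'A' with F1 score = 0.500.

0.500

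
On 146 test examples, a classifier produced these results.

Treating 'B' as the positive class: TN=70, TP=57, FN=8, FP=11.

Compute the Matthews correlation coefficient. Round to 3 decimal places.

MCC = (TP·TN − FP·FN) / √((TP+FP)(TP+FN)(TN+FP)(TN+FN))
Numerator = 57·70 − 11·8 = 3902
Denominator = √(68·65·81·78) = √27925560 = 5284.4640
MCC = 3902 / 5284.4640 = 0.738

0.738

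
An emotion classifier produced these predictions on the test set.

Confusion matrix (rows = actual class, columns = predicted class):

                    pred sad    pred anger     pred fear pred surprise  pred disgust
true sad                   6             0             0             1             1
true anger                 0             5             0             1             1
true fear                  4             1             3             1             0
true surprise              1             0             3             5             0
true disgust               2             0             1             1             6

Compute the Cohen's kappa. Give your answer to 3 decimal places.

0.477

Observed agreement pₒ = trace/N = 25/43 = 0.5814
Expected agreement pₑ = Σ (rowᵢ·colᵢ)/N² = (8·13 + 7·6 + 9·7 + 9·9 + 10·8)/43² = 0.2001
κ = (pₒ − pₑ)/(1 − pₑ) = (0.5814 − 0.2001)/(1 − 0.2001) = 0.477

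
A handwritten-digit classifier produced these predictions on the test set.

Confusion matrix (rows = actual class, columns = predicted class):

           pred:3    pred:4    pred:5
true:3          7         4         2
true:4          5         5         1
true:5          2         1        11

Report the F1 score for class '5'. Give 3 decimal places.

0.786

One-vs-rest for '5': TP = diagonal; FP = other classes predicted '5'; FN = '5' predicted as other.
F1 score = 2·TP/(2·TP+FP+FN).
5: TP=11, FP=2+1=3, FN=2+1=3 → 22/28 = 0.7857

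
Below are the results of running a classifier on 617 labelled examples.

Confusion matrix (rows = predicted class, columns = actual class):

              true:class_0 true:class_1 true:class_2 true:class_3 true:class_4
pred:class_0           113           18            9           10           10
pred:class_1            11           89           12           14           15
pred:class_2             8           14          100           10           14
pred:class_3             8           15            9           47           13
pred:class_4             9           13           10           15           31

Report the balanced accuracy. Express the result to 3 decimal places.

0.587

Balanced accuracy = mean of per-class recall.
  class_0: recall = 113/149 = 0.7584
  class_1: recall = 89/149 = 0.5973
  class_2: recall = 100/140 = 0.7143
  class_3: recall = 47/96 = 0.4896
  class_4: recall = 31/83 = 0.3735
Mean = (0.7584 + 0.5973 + 0.7143 + 0.4896 + 0.3735) / 5 = 0.587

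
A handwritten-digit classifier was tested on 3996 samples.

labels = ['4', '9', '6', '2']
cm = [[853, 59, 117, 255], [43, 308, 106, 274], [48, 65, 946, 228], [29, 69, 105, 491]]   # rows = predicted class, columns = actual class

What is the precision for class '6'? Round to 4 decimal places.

0.7350

One-vs-rest for '6': TP = diagonal; FP = other classes predicted '6'; FN = '6' predicted as other.
precision = TP/(TP+FP).
6: TP=946, FP=48+65+228=341 → 946/1287 = 0.73504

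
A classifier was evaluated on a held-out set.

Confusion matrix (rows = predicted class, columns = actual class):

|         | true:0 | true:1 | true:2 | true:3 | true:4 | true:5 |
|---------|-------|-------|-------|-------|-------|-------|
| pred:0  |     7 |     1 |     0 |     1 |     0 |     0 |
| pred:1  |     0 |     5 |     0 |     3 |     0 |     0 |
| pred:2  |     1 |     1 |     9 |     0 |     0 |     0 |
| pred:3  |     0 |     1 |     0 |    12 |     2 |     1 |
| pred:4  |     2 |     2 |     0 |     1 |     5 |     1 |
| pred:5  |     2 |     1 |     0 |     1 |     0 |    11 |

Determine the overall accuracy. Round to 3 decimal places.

Accuracy = trace / total = (7+5+9+12+5+11=49) / 70 = 49/70 = 0.700

0.700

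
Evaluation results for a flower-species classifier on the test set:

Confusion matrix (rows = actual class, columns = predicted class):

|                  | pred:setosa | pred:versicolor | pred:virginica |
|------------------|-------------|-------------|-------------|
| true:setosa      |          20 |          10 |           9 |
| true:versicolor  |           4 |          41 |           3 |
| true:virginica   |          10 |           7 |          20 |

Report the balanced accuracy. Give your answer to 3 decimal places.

0.636

Balanced accuracy = mean of per-class recall.
  setosa: recall = 20/39 = 0.5128
  versicolor: recall = 41/48 = 0.8542
  virginica: recall = 20/37 = 0.5405
Mean = (0.5128 + 0.8542 + 0.5405) / 3 = 0.636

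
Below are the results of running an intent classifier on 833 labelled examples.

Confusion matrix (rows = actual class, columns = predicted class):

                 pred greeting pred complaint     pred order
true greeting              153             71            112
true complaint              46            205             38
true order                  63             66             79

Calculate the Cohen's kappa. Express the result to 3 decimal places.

0.282

Observed agreement pₒ = trace/N = 437/833 = 0.5246
Expected agreement pₑ = Σ (rowᵢ·colᵢ)/N² = (336·262 + 289·342 + 208·229)/833² = 0.3380
κ = (pₒ − pₑ)/(1 − pₑ) = (0.5246 − 0.3380)/(1 − 0.3380) = 0.282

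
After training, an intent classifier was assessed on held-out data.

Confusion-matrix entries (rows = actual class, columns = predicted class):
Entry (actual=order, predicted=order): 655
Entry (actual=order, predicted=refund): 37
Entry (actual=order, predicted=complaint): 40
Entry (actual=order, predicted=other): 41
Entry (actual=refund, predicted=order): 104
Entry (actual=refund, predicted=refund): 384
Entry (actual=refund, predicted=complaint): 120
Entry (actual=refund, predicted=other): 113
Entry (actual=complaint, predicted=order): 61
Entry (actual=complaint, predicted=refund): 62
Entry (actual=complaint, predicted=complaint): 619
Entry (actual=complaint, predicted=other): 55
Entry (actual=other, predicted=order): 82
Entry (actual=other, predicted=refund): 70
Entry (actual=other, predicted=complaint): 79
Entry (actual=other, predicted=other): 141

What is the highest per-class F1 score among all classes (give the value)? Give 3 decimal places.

0.782

Per-class F1 score (2·TP/(2·TP+FP+FN)):
  order: TP=655, FP=104+61+82=247, FN=37+40+41=118 → 1310/1675 = 0.7821
  refund: TP=384, FP=37+62+70=169, FN=104+120+113=337 → 768/1274 = 0.6028
  complaint: TP=619, FP=40+120+79=239, FN=61+62+55=178 → 1238/1655 = 0.7480
  other: TP=141, FP=41+113+55=209, FN=82+70+79=231 → 282/722 = 0.3906
Highest is class 'order' with F1 score = 0.782.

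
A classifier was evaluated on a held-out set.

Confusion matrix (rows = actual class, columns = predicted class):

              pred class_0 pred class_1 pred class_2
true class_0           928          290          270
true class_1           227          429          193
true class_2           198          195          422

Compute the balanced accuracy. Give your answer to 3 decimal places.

0.549

Balanced accuracy = mean of per-class recall.
  class_0: recall = 928/1488 = 0.6237
  class_1: recall = 429/849 = 0.5053
  class_2: recall = 422/815 = 0.5178
Mean = (0.6237 + 0.5053 + 0.5178) / 3 = 0.549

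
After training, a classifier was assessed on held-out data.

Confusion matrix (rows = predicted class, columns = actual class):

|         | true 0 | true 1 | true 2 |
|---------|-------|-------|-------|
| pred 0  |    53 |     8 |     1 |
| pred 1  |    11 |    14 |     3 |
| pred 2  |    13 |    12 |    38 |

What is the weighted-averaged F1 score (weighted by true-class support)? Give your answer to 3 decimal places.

Per-class F1 score (2·TP/(2·TP+FP+FN)):
  0: TP=53, FP=8+1=9, FN=11+13=24 → 106/139 = 0.7626
  1: TP=14, FP=11+3=14, FN=8+12=20 → 28/62 = 0.4516
  2: TP=38, FP=13+12=25, FN=1+3=4 → 76/105 = 0.7238
Weighted-F1 score = Σ (supportᵢ/N)·F1 scoreᵢ with N=153: (77/153)·0.7626 + (34/153)·0.4516 + (42/153)·0.7238 = 0.683

0.683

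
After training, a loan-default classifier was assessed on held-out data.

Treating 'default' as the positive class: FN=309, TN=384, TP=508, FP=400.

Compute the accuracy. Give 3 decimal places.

Accuracy = (TP+TN)/N = (508+384)/1601 = 0.557

0.557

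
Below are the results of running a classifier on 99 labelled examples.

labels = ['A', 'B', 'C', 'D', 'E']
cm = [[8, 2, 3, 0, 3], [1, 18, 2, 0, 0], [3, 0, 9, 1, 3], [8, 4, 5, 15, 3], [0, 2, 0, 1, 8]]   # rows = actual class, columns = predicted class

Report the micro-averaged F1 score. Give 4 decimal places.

0.5859

Micro-averaging pools counts across classes: ΣTP=58, ΣFP=41, ΣFN=41.
Micro-F1 score = 2·TP/(2·TP+FP+FN) on pooled counts = 0.5859 (equals overall accuracy in single-label multiclass).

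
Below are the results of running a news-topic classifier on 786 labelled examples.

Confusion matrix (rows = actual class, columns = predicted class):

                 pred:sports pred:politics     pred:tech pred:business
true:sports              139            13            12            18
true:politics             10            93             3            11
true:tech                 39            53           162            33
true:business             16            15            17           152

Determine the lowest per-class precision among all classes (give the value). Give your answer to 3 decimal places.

0.534

Per-class precision (TP/(TP+FP)):
  sports: TP=139, FP=10+39+16=65 → 139/204 = 0.6814
  politics: TP=93, FP=13+53+15=81 → 93/174 = 0.5345
  tech: TP=162, FP=12+3+17=32 → 162/194 = 0.8351
  business: TP=152, FP=18+11+33=62 → 152/214 = 0.7103
Lowest is class 'politics' with precision = 0.534.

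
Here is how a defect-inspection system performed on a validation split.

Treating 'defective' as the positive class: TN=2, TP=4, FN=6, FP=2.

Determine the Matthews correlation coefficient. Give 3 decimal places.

-0.091

MCC = (TP·TN − FP·FN) / √((TP+FP)(TP+FN)(TN+FP)(TN+FN))
Numerator = 4·2 − 2·6 = -4
Denominator = √(6·10·4·8) = √1920 = 43.8178
MCC = -4 / 43.8178 = -0.091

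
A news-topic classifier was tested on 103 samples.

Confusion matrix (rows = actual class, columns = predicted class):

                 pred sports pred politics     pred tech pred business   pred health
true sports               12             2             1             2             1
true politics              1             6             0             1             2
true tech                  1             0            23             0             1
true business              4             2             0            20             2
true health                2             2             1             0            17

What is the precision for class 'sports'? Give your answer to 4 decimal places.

One-vs-rest for 'sports': TP = diagonal; FP = other classes predicted 'sports'; FN = 'sports' predicted as other.
precision = TP/(TP+FP).
sports: TP=12, FP=1+1+4+2=8 → 12/20 = 0.60000

0.6000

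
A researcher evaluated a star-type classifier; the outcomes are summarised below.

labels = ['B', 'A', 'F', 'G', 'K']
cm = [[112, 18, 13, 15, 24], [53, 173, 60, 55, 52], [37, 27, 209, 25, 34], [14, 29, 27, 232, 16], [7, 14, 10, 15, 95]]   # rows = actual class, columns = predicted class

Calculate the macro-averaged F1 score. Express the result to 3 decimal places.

0.590

Per-class F1 score (2·TP/(2·TP+FP+FN)):
  B: TP=112, FP=53+37+14+7=111, FN=18+13+15+24=70 → 224/405 = 0.5531
  A: TP=173, FP=18+27+29+14=88, FN=53+60+55+52=220 → 346/654 = 0.5291
  F: TP=209, FP=13+60+27+10=110, FN=37+27+25+34=123 → 418/651 = 0.6421
  G: TP=232, FP=15+55+25+15=110, FN=14+29+27+16=86 → 464/660 = 0.7030
  K: TP=95, FP=24+52+34+16=126, FN=7+14+10+15=46 → 190/362 = 0.5249
Macro-F1 score = mean = (0.5531 + 0.5291 + 0.6421 + 0.7030 + 0.5249) / 5 = 0.590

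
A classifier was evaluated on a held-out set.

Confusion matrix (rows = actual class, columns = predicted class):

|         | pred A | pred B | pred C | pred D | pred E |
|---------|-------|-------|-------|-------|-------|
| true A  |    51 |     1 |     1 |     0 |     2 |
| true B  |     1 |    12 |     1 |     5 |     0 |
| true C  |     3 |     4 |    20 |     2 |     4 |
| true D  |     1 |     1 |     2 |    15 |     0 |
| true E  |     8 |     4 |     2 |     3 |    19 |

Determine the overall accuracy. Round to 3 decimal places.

Accuracy = trace / total = (51+12+20+15+19=117) / 162 = 117/162 = 0.722

0.722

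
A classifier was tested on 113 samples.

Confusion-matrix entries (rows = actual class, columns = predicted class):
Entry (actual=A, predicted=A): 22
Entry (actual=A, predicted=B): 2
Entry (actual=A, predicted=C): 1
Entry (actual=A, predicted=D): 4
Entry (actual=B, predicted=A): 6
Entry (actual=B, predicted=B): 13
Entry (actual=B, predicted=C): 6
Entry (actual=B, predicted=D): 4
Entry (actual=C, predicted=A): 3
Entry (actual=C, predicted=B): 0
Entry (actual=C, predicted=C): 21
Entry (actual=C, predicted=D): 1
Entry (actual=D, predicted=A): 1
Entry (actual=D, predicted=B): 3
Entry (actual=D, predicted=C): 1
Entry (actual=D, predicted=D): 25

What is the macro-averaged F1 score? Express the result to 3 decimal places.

0.708

Per-class F1 score (2·TP/(2·TP+FP+FN)):
  A: TP=22, FP=6+3+1=10, FN=2+1+4=7 → 44/61 = 0.7213
  B: TP=13, FP=2+0+3=5, FN=6+6+4=16 → 26/47 = 0.5532
  C: TP=21, FP=1+6+1=8, FN=3+0+1=4 → 42/54 = 0.7778
  D: TP=25, FP=4+4+1=9, FN=1+3+1=5 → 50/64 = 0.7813
Macro-F1 score = mean = (0.7213 + 0.5532 + 0.7778 + 0.7813) / 4 = 0.708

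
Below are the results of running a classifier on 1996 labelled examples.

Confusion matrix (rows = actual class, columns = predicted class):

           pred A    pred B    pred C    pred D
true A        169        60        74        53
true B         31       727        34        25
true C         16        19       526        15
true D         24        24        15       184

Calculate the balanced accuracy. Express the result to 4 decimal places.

0.7557

Balanced accuracy = mean of per-class recall.
  A: recall = 169/356 = 0.47472
  B: recall = 727/817 = 0.88984
  C: recall = 526/576 = 0.91319
  D: recall = 184/247 = 0.74494
Mean = (0.47472 + 0.88984 + 0.91319 + 0.74494) / 4 = 0.7557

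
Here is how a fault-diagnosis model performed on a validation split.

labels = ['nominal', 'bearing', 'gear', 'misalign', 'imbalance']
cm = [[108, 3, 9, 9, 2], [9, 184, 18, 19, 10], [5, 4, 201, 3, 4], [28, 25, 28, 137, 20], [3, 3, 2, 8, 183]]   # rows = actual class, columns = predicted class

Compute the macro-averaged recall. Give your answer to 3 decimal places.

Per-class recall (TP/(TP+FN)):
  nominal: TP=108, FN=3+9+9+2=23 → 108/131 = 0.8244
  bearing: TP=184, FN=9+18+19+10=56 → 184/240 = 0.7667
  gear: TP=201, FN=5+4+3+4=16 → 201/217 = 0.9263
  misalign: TP=137, FN=28+25+28+20=101 → 137/238 = 0.5756
  imbalance: TP=183, FN=3+3+2+8=16 → 183/199 = 0.9196
Macro-recall = mean = (0.8244 + 0.7667 + 0.9263 + 0.5756 + 0.9196) / 5 = 0.803

0.803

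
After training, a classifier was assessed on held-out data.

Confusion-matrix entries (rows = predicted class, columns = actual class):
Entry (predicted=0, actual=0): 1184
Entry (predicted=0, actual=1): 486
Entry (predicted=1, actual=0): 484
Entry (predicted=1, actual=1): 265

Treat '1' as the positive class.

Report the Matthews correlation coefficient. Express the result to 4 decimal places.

MCC = (TP·TN − FP·FN) / √((TP+FP)(TP+FN)(TN+FP)(TN+FN))
Numerator = 265·1184 − 484·486 = 78536
Denominator = √(749·751·1668·1670) = √1566874714440 = 1251748.6626
MCC = 78536 / 1251748.6626 = 0.0627

0.0627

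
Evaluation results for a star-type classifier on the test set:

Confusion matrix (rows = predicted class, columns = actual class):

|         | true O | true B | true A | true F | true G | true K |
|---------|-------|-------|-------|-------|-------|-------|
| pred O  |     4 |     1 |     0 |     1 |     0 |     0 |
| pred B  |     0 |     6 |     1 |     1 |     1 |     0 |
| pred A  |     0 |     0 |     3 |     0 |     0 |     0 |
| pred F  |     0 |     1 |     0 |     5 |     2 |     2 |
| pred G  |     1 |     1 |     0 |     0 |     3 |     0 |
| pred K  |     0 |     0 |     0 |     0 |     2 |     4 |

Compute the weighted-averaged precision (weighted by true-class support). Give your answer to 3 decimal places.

Per-class precision (TP/(TP+FP)):
  O: TP=4, FP=1+0+1+0+0=2 → 4/6 = 0.6667
  B: TP=6, FP=0+1+1+1+0=3 → 6/9 = 0.6667
  A: TP=3, FP=0+0+0+0+0=0 → 3/3 = 1.0000
  F: TP=5, FP=0+1+0+2+2=5 → 5/10 = 0.5000
  G: TP=3, FP=1+1+0+0+0=2 → 3/5 = 0.6000
  K: TP=4, FP=0+0+0+0+2=2 → 4/6 = 0.6667
Weighted-precision = Σ (supportᵢ/N)·precisionᵢ with N=39: (5/39)·0.6667 + (9/39)·0.6667 + (4/39)·1.0000 + (7/39)·0.5000 + (8/39)·0.6000 + (6/39)·0.6667 = 0.657

0.657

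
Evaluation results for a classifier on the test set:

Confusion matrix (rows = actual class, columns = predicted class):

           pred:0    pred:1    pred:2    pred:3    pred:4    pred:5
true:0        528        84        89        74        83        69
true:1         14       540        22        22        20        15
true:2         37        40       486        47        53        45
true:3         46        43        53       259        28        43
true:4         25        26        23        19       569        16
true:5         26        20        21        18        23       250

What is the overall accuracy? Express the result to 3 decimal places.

0.697

Accuracy = trace / total = (528+540+486+259+569+250=2632) / 3776 = 2632/3776 = 0.697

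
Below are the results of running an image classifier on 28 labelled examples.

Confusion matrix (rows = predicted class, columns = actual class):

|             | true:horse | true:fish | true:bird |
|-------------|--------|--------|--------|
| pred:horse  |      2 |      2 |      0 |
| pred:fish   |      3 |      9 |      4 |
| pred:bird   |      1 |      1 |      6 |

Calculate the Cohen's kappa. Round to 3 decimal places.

Observed agreement pₒ = trace/N = 17/28 = 0.6071
Expected agreement pₑ = Σ (rowᵢ·colᵢ)/N² = (6·4 + 12·16 + 10·8)/28² = 0.3776
κ = (pₒ − pₑ)/(1 − pₑ) = (0.6071 − 0.3776)/(1 − 0.3776) = 0.369

0.369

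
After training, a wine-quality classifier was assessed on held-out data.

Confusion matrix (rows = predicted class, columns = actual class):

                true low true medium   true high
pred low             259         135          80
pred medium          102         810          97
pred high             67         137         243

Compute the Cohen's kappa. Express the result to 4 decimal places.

0.4681

Observed agreement pₒ = trace/N = 1312/1930 = 0.67979
Expected agreement pₑ = Σ (rowᵢ·colᵢ)/N² = (428·474 + 1082·1009 + 420·447)/1930² = 0.39796
κ = (pₒ − pₑ)/(1 − pₑ) = (0.67979 − 0.39796)/(1 − 0.39796) = 0.4681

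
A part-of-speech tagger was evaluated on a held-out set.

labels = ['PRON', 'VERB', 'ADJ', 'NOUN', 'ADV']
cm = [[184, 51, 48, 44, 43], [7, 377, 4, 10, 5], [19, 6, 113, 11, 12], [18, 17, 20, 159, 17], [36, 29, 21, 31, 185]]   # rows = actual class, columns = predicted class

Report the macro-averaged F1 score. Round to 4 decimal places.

0.6721

Per-class F1 score (2·TP/(2·TP+FP+FN)):
  PRON: TP=184, FP=7+19+18+36=80, FN=51+48+44+43=186 → 368/634 = 0.58044
  VERB: TP=377, FP=51+6+17+29=103, FN=7+4+10+5=26 → 754/883 = 0.85391
  ADJ: TP=113, FP=48+4+20+21=93, FN=19+6+11+12=48 → 226/367 = 0.61580
  NOUN: TP=159, FP=44+10+11+31=96, FN=18+17+20+17=72 → 318/486 = 0.65432
  ADV: TP=185, FP=43+5+12+17=77, FN=36+29+21+31=117 → 370/564 = 0.65603
Macro-F1 score = mean = (0.58044 + 0.85391 + 0.61580 + 0.65432 + 0.65603) / 5 = 0.6721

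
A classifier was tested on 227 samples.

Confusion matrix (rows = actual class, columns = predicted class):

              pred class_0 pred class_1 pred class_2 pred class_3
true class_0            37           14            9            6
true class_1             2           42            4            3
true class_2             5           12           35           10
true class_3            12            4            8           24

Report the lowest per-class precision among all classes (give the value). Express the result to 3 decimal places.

0.558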